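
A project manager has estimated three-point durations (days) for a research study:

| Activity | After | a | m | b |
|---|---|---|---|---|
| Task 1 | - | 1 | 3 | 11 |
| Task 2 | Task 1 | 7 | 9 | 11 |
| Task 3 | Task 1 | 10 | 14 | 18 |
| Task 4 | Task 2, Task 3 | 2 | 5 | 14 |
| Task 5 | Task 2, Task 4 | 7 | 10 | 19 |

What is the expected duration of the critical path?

te_Task 1 = (1 + 4·3 + 11)/6 = 24/6 = 4
te_Task 2 = (7 + 4·9 + 11)/6 = 54/6 = 9
te_Task 3 = (10 + 4·14 + 18)/6 = 84/6 = 14
te_Task 4 = (2 + 4·5 + 14)/6 = 36/6 = 6
te_Task 5 = (7 + 4·10 + 19)/6 = 66/6 = 11

Forward pass:
ES_Task 1 = 0; EF_Task 1 = 4
ES_Task 2 = 4; EF_Task 2 = 4+9 = 13
ES_Task 3 = 4; EF_Task 3 = 4+14 = 18
ES_Task 4 = max(EF_Task 2=13, EF_Task 3=18) = 18; EF_Task 4 = 18+6 = 24
ES_Task 5 = max(EF_Task 2=13, EF_Task 4=24) = 24; EF_Task 5 = 24+11 = 35
Expected project duration μ = 35 days. Critical path: Task 1 → Task 3 → Task 4 → Task 5.

35 days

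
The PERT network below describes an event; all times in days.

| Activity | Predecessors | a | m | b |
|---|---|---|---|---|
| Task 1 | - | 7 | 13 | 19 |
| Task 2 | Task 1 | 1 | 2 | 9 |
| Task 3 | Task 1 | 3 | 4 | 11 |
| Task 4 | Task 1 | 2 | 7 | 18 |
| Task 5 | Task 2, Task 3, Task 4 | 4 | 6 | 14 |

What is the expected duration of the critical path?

28 days

te_Task 1 = (7 + 4·13 + 19)/6 = 78/6 = 13
te_Task 2 = (1 + 4·2 + 9)/6 = 18/6 = 3
te_Task 3 = (3 + 4·4 + 11)/6 = 30/6 = 5
te_Task 4 = (2 + 4·7 + 18)/6 = 48/6 = 8
te_Task 5 = (4 + 4·6 + 14)/6 = 42/6 = 7

Forward pass:
ES_Task 1 = 0; EF_Task 1 = 13
ES_Task 2 = 13; EF_Task 2 = 13+3 = 16
ES_Task 3 = 13; EF_Task 3 = 13+5 = 18
ES_Task 4 = 13; EF_Task 4 = 13+8 = 21
ES_Task 5 = max(EF_Task 2=16, EF_Task 3=18, EF_Task 4=21) = 21; EF_Task 5 = 21+7 = 28
Expected project duration μ = 28 days. Critical path: Task 1 → Task 4 → Task 5.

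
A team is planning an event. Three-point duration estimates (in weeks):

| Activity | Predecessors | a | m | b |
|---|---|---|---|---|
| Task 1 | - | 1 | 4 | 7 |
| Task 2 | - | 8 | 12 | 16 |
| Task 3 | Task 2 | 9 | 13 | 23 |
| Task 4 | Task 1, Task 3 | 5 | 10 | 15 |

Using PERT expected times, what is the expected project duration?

te_Task 1 = (1 + 4·4 + 7)/6 = 24/6 = 4
te_Task 2 = (8 + 4·12 + 16)/6 = 72/6 = 12
te_Task 3 = (9 + 4·13 + 23)/6 = 84/6 = 14
te_Task 4 = (5 + 4·10 + 15)/6 = 60/6 = 10

Forward pass:
ES_Task 1 = 0; EF_Task 1 = 4
ES_Task 2 = 0; EF_Task 2 = 12
ES_Task 3 = 12; EF_Task 3 = 12+14 = 26
ES_Task 4 = max(EF_Task 1=4, EF_Task 3=26) = 26; EF_Task 4 = 26+10 = 36
Expected project duration μ = 36 weeks. Critical path: Task 2 → Task 3 → Task 4.

36 weeks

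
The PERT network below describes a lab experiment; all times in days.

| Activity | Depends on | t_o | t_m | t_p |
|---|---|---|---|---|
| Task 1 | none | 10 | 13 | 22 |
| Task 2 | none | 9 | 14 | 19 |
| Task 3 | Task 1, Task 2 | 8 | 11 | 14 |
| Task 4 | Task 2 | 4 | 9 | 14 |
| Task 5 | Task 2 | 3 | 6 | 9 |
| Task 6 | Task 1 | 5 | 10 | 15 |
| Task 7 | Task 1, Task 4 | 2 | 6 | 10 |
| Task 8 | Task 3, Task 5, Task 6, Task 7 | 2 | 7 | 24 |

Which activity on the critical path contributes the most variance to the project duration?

Task 8

te_Task 1 = (10 + 4·13 + 22)/6 = 84/6 = 14; σ²_Task 1 = ((22−10)/6)² = 4.000
te_Task 2 = (9 + 4·14 + 19)/6 = 84/6 = 14; σ²_Task 2 = ((19−9)/6)² = 2.778
te_Task 3 = (8 + 4·11 + 14)/6 = 66/6 = 11; σ²_Task 3 = ((14−8)/6)² = 1.000
te_Task 4 = (4 + 4·9 + 14)/6 = 54/6 = 9; σ²_Task 4 = ((14−4)/6)² = 2.778
te_Task 5 = (3 + 4·6 + 9)/6 = 36/6 = 6; σ²_Task 5 = ((9−3)/6)² = 1.000
te_Task 6 = (5 + 4·10 + 15)/6 = 60/6 = 10; σ²_Task 6 = ((15−5)/6)² = 2.778
te_Task 7 = (2 + 4·6 + 10)/6 = 36/6 = 6; σ²_Task 7 = ((10−2)/6)² = 1.778
te_Task 8 = (2 + 4·7 + 24)/6 = 54/6 = 9; σ²_Task 8 = ((24−2)/6)² = 13.444

Forward pass:
ES_Task 1 = 0; EF_Task 1 = 14
ES_Task 2 = 0; EF_Task 2 = 14
ES_Task 3 = max(EF_Task 1=14, EF_Task 2=14) = 14; EF_Task 3 = 14+11 = 25
ES_Task 4 = 14; EF_Task 4 = 14+9 = 23
ES_Task 5 = 14; EF_Task 5 = 14+6 = 20
ES_Task 6 = 14; EF_Task 6 = 14+10 = 24
ES_Task 7 = max(EF_Task 1=14, EF_Task 4=23) = 23; EF_Task 7 = 23+6 = 29
ES_Task 8 = max(EF_Task 3=25, EF_Task 5=20, EF_Task 6=24, EF_Task 7=29) = 29; EF_Task 8 = 29+9 = 38
Expected project duration μ = 38 days. Critical path: Task 2 → Task 4 → Task 7 → Task 8.

Variances on critical path: σ²_Task 2=2.778, σ²_Task 4=2.778, σ²_Task 7=1.778, σ²_Task 8=13.444.
Largest is σ²_Task 8 = 13.444.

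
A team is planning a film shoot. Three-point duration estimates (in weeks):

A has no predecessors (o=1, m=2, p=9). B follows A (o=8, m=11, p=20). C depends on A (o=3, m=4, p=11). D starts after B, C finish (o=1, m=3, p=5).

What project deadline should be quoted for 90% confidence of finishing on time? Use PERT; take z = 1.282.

21.2 weeks

te_A = (1 + 4·2 + 9)/6 = 18/6 = 3; σ²_A = ((9−1)/6)² = 1.778
te_B = (8 + 4·11 + 20)/6 = 72/6 = 12; σ²_B = ((20−8)/6)² = 4.000
te_C = (3 + 4·4 + 11)/6 = 30/6 = 5; σ²_C = ((11−3)/6)² = 1.778
te_D = (1 + 4·3 + 5)/6 = 18/6 = 3; σ²_D = ((5−1)/6)² = 0.444

Forward pass:
ES_A = 0; EF_A = 3
ES_B = 3; EF_B = 3+12 = 15
ES_C = 3; EF_C = 3+5 = 8
ES_D = max(EF_B=15, EF_C=8) = 15; EF_D = 15+3 = 18
Expected project duration μ = 18 weeks. Critical path: A → B → D.

Variance along critical path = 1.778 + 4.000 + 0.444 = 6.222; σ = 2.494 weeks.
D = μ + z·σ = 18 + 1.282·2.494 = 21.2 weeks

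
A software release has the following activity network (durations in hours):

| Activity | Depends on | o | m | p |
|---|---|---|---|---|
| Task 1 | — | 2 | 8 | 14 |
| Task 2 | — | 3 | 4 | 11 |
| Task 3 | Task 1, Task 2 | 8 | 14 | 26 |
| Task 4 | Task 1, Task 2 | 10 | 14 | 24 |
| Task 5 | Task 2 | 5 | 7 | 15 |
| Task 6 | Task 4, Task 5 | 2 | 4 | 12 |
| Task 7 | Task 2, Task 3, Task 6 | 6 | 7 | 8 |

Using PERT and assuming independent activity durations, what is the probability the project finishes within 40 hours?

0.923

te_Task 1 = (2 + 4·8 + 14)/6 = 48/6 = 8; σ²_Task 1 = ((14−2)/6)² = 4.000
te_Task 2 = (3 + 4·4 + 11)/6 = 30/6 = 5; σ²_Task 2 = ((11−3)/6)² = 1.778
te_Task 3 = (8 + 4·14 + 26)/6 = 90/6 = 15; σ²_Task 3 = ((26−8)/6)² = 9.000
te_Task 4 = (10 + 4·14 + 24)/6 = 90/6 = 15; σ²_Task 4 = ((24−10)/6)² = 5.444
te_Task 5 = (5 + 4·7 + 15)/6 = 48/6 = 8; σ²_Task 5 = ((15−5)/6)² = 2.778
te_Task 6 = (2 + 4·4 + 12)/6 = 30/6 = 5; σ²_Task 6 = ((12−2)/6)² = 2.778
te_Task 7 = (6 + 4·7 + 8)/6 = 42/6 = 7; σ²_Task 7 = ((8−6)/6)² = 0.111

Forward pass:
ES_Task 1 = 0; EF_Task 1 = 8
ES_Task 2 = 0; EF_Task 2 = 5
ES_Task 3 = max(EF_Task 1=8, EF_Task 2=5) = 8; EF_Task 3 = 8+15 = 23
ES_Task 4 = max(EF_Task 1=8, EF_Task 2=5) = 8; EF_Task 4 = 8+15 = 23
ES_Task 5 = 5; EF_Task 5 = 5+8 = 13
ES_Task 6 = max(EF_Task 4=23, EF_Task 5=13) = 23; EF_Task 6 = 23+5 = 28
ES_Task 7 = max(EF_Task 2=5, EF_Task 3=23, EF_Task 6=28) = 28; EF_Task 7 = 28+7 = 35
Expected project duration μ = 35 hours. Critical path: Task 1 → Task 4 → Task 6 → Task 7.

Variance along critical path = 4.000 + 5.444 + 2.778 + 0.111 = 12.333; σ = √12.333 = 3.512 hours.
Z = (40 − 35) / 3.512 = 1.424
P(T ≤ 40) = Φ(1.424) ≈ 0.923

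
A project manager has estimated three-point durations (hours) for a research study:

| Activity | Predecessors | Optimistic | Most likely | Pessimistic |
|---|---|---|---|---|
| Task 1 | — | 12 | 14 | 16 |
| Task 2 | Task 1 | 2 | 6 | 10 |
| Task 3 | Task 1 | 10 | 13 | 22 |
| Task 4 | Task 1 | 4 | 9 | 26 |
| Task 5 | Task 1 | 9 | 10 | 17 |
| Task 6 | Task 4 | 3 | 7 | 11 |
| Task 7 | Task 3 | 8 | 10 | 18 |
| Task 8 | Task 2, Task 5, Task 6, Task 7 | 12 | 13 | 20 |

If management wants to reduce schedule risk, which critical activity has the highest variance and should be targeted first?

Task 3

te_Task 1 = (12 + 4·14 + 16)/6 = 84/6 = 14; σ²_Task 1 = ((16−12)/6)² = 0.444
te_Task 2 = (2 + 4·6 + 10)/6 = 36/6 = 6; σ²_Task 2 = ((10−2)/6)² = 1.778
te_Task 3 = (10 + 4·13 + 22)/6 = 84/6 = 14; σ²_Task 3 = ((22−10)/6)² = 4.000
te_Task 4 = (4 + 4·9 + 26)/6 = 66/6 = 11; σ²_Task 4 = ((26−4)/6)² = 13.444
te_Task 5 = (9 + 4·10 + 17)/6 = 66/6 = 11; σ²_Task 5 = ((17−9)/6)² = 1.778
te_Task 6 = (3 + 4·7 + 11)/6 = 42/6 = 7; σ²_Task 6 = ((11−3)/6)² = 1.778
te_Task 7 = (8 + 4·10 + 18)/6 = 66/6 = 11; σ²_Task 7 = ((18−8)/6)² = 2.778
te_Task 8 = (12 + 4·13 + 20)/6 = 84/6 = 14; σ²_Task 8 = ((20−12)/6)² = 1.778

Forward pass:
ES_Task 1 = 0; EF_Task 1 = 14
ES_Task 2 = 14; EF_Task 2 = 14+6 = 20
ES_Task 3 = 14; EF_Task 3 = 14+14 = 28
ES_Task 4 = 14; EF_Task 4 = 14+11 = 25
ES_Task 5 = 14; EF_Task 5 = 14+11 = 25
ES_Task 6 = 25; EF_Task 6 = 25+7 = 32
ES_Task 7 = 28; EF_Task 7 = 28+11 = 39
ES_Task 8 = max(EF_Task 2=20, EF_Task 5=25, EF_Task 6=32, EF_Task 7=39) = 39; EF_Task 8 = 39+14 = 53
Expected project duration μ = 53 hours. Critical path: Task 1 → Task 3 → Task 7 → Task 8.

Variances on critical path: σ²_Task 1=0.444, σ²_Task 3=4.000, σ²_Task 7=2.778, σ²_Task 8=1.778.
Largest is σ²_Task 3 = 4.000.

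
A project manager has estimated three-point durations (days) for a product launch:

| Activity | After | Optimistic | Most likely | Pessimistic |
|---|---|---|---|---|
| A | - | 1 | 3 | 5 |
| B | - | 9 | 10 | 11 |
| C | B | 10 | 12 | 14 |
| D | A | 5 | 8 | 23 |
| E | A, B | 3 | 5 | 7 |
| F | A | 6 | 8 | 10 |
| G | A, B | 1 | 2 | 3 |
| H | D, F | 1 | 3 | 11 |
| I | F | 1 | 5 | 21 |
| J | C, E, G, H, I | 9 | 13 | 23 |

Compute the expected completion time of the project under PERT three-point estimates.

36 days

te_A = (1 + 4·3 + 5)/6 = 18/6 = 3
te_B = (9 + 4·10 + 11)/6 = 60/6 = 10
te_C = (10 + 4·12 + 14)/6 = 72/6 = 12
te_D = (5 + 4·8 + 23)/6 = 60/6 = 10
te_E = (3 + 4·5 + 7)/6 = 30/6 = 5
te_F = (6 + 4·8 + 10)/6 = 48/6 = 8
te_G = (1 + 4·2 + 3)/6 = 12/6 = 2
te_H = (1 + 4·3 + 11)/6 = 24/6 = 4
te_I = (1 + 4·5 + 21)/6 = 42/6 = 7
te_J = (9 + 4·13 + 23)/6 = 84/6 = 14

Forward pass:
ES_A = 0; EF_A = 3
ES_B = 0; EF_B = 10
ES_C = 10; EF_C = 10+12 = 22
ES_D = 3; EF_D = 3+10 = 13
ES_E = max(EF_A=3, EF_B=10) = 10; EF_E = 10+5 = 15
ES_F = 3; EF_F = 3+8 = 11
ES_G = max(EF_A=3, EF_B=10) = 10; EF_G = 10+2 = 12
ES_H = max(EF_D=13, EF_F=11) = 13; EF_H = 13+4 = 17
ES_I = 11; EF_I = 11+7 = 18
ES_J = max(EF_C=22, EF_E=15, EF_G=12, EF_H=17, EF_I=18) = 22; EF_J = 22+14 = 36
Expected project duration μ = 36 days. Critical path: B → C → J.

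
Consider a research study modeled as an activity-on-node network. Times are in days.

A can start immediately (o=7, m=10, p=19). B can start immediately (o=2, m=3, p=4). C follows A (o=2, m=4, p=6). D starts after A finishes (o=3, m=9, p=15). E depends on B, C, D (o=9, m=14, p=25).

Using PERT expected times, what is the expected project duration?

35 days

te_A = (7 + 4·10 + 19)/6 = 66/6 = 11
te_B = (2 + 4·3 + 4)/6 = 18/6 = 3
te_C = (2 + 4·4 + 6)/6 = 24/6 = 4
te_D = (3 + 4·9 + 15)/6 = 54/6 = 9
te_E = (9 + 4·14 + 25)/6 = 90/6 = 15

Forward pass:
ES_A = 0; EF_A = 11
ES_B = 0; EF_B = 3
ES_C = 11; EF_C = 11+4 = 15
ES_D = 11; EF_D = 11+9 = 20
ES_E = max(EF_B=3, EF_C=15, EF_D=20) = 20; EF_E = 20+15 = 35
Expected project duration μ = 35 days. Critical path: A → D → E.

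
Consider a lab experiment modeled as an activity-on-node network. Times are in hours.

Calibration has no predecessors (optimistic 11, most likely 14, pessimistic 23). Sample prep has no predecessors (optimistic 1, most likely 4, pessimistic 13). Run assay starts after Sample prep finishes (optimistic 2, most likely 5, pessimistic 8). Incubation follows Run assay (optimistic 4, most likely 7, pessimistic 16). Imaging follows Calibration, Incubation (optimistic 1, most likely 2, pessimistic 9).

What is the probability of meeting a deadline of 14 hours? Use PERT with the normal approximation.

te_Calibration = (11 + 4·14 + 23)/6 = 90/6 = 15; σ²_Calibration = ((23−11)/6)² = 4.000
te_Sample prep = (1 + 4·4 + 13)/6 = 30/6 = 5; σ²_Sample prep = ((13−1)/6)² = 4.000
te_Run assay = (2 + 4·5 + 8)/6 = 30/6 = 5; σ²_Run assay = ((8−2)/6)² = 1.000
te_Incubation = (4 + 4·7 + 16)/6 = 48/6 = 8; σ²_Incubation = ((16−4)/6)² = 4.000
te_Imaging = (1 + 4·2 + 9)/6 = 18/6 = 3; σ²_Imaging = ((9−1)/6)² = 1.778

Forward pass:
ES_Calibration = 0; EF_Calibration = 15
ES_Sample prep = 0; EF_Sample prep = 5
ES_Run assay = 5; EF_Run assay = 5+5 = 10
ES_Incubation = 10; EF_Incubation = 10+8 = 18
ES_Imaging = max(EF_Calibration=15, EF_Incubation=18) = 18; EF_Imaging = 18+3 = 21
Expected project duration μ = 21 hours. Critical path: Sample prep → Run assay → Incubation → Imaging.

Variance along critical path = 4.000 + 1.000 + 4.000 + 1.778 = 10.778; σ = √10.778 = 3.283 hours.
Z = (14 − 21) / 3.283 = -2.132
P(T ≤ 14) = Φ(-2.132) ≈ 0.016

0.016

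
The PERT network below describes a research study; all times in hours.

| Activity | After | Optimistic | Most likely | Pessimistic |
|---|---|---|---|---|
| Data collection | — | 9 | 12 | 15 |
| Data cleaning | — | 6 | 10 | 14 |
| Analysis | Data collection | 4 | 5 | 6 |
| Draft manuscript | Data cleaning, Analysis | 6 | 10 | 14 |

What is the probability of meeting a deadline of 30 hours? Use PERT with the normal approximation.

te_Data collection = (9 + 4·12 + 15)/6 = 72/6 = 12; σ²_Data collection = ((15−9)/6)² = 1.000
te_Data cleaning = (6 + 4·10 + 14)/6 = 60/6 = 10; σ²_Data cleaning = ((14−6)/6)² = 1.778
te_Analysis = (4 + 4·5 + 6)/6 = 30/6 = 5; σ²_Analysis = ((6−4)/6)² = 0.111
te_Draft manuscript = (6 + 4·10 + 14)/6 = 60/6 = 10; σ²_Draft manuscript = ((14−6)/6)² = 1.778

Forward pass:
ES_Data collection = 0; EF_Data collection = 12
ES_Data cleaning = 0; EF_Data cleaning = 10
ES_Analysis = 12; EF_Analysis = 12+5 = 17
ES_Draft manuscript = max(EF_Data cleaning=10, EF_Analysis=17) = 17; EF_Draft manuscript = 17+10 = 27
Expected project duration μ = 27 hours. Critical path: Data collection → Analysis → Draft manuscript.

Variance along critical path = 1.000 + 0.111 + 1.778 = 2.889; σ = √2.889 = 1.700 hours.
Z = (30 − 27) / 1.700 = 1.765
P(T ≤ 30) = Φ(1.765) ≈ 0.961

0.961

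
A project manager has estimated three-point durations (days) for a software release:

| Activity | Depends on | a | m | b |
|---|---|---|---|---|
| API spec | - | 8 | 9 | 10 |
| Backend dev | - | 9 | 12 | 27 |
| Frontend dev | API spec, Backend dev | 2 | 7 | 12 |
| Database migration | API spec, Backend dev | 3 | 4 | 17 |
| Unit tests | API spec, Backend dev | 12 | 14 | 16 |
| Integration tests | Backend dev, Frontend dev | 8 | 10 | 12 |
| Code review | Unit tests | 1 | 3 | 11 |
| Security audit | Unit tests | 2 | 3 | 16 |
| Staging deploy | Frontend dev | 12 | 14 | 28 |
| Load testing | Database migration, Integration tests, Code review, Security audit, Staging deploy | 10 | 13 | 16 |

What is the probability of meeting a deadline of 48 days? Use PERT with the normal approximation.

te_API spec = (8 + 4·9 + 10)/6 = 54/6 = 9; σ²_API spec = ((10−8)/6)² = 0.111
te_Backend dev = (9 + 4·12 + 27)/6 = 84/6 = 14; σ²_Backend dev = ((27−9)/6)² = 9.000
te_Frontend dev = (2 + 4·7 + 12)/6 = 42/6 = 7; σ²_Frontend dev = ((12−2)/6)² = 2.778
te_Database migration = (3 + 4·4 + 17)/6 = 36/6 = 6; σ²_Database migration = ((17−3)/6)² = 5.444
te_Unit tests = (12 + 4·14 + 16)/6 = 84/6 = 14; σ²_Unit tests = ((16−12)/6)² = 0.444
te_Integration tests = (8 + 4·10 + 12)/6 = 60/6 = 10; σ²_Integration tests = ((12−8)/6)² = 0.444
te_Code review = (1 + 4·3 + 11)/6 = 24/6 = 4; σ²_Code review = ((11−1)/6)² = 2.778
te_Security audit = (2 + 4·3 + 16)/6 = 30/6 = 5; σ²_Security audit = ((16−2)/6)² = 5.444
te_Staging deploy = (12 + 4·14 + 28)/6 = 96/6 = 16; σ²_Staging deploy = ((28−12)/6)² = 7.111
te_Load testing = (10 + 4·13 + 16)/6 = 78/6 = 13; σ²_Load testing = ((16−10)/6)² = 1.000

Forward pass:
ES_API spec = 0; EF_API spec = 9
ES_Backend dev = 0; EF_Backend dev = 14
ES_Frontend dev = max(EF_API spec=9, EF_Backend dev=14) = 14; EF_Frontend dev = 14+7 = 21
ES_Database migration = max(EF_API spec=9, EF_Backend dev=14) = 14; EF_Database migration = 14+6 = 20
ES_Unit tests = max(EF_API spec=9, EF_Backend dev=14) = 14; EF_Unit tests = 14+14 = 28
ES_Integration tests = max(EF_Backend dev=14, EF_Frontend dev=21) = 21; EF_Integration tests = 21+10 = 31
ES_Code review = 28; EF_Code review = 28+4 = 32
ES_Security audit = 28; EF_Security audit = 28+5 = 33
ES_Staging deploy = 21; EF_Staging deploy = 21+16 = 37
ES_Load testing = max(EF_Database migration=20, EF_Integration tests=31, EF_Code review=32, EF_Security audit=33, EF_Staging deploy=37) = 37; EF_Load testing = 37+13 = 50
Expected project duration μ = 50 days. Critical path: Backend dev → Frontend dev → Staging deploy → Load testing.

Variance along critical path = 9.000 + 2.778 + 7.111 + 1.000 = 19.889; σ = √19.889 = 4.460 days.
Z = (48 − 50) / 4.460 = -0.448
P(T ≤ 48) = Φ(-0.448) ≈ 0.327

0.327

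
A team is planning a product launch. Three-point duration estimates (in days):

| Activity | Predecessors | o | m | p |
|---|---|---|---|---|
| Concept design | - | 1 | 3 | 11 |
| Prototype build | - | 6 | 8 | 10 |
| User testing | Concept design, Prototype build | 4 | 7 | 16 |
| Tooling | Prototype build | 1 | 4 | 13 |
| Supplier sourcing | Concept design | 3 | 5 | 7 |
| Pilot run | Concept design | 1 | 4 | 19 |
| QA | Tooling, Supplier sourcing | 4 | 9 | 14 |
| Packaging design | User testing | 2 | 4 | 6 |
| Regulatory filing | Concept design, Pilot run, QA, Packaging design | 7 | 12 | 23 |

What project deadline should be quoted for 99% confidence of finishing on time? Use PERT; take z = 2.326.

te_Concept design = (1 + 4·3 + 11)/6 = 24/6 = 4; σ²_Concept design = ((11−1)/6)² = 2.778
te_Prototype build = (6 + 4·8 + 10)/6 = 48/6 = 8; σ²_Prototype build = ((10−6)/6)² = 0.444
te_User testing = (4 + 4·7 + 16)/6 = 48/6 = 8; σ²_User testing = ((16−4)/6)² = 4.000
te_Tooling = (1 + 4·4 + 13)/6 = 30/6 = 5; σ²_Tooling = ((13−1)/6)² = 4.000
te_Supplier sourcing = (3 + 4·5 + 7)/6 = 30/6 = 5; σ²_Supplier sourcing = ((7−3)/6)² = 0.444
te_Pilot run = (1 + 4·4 + 19)/6 = 36/6 = 6; σ²_Pilot run = ((19−1)/6)² = 9.000
te_QA = (4 + 4·9 + 14)/6 = 54/6 = 9; σ²_QA = ((14−4)/6)² = 2.778
te_Packaging design = (2 + 4·4 + 6)/6 = 24/6 = 4; σ²_Packaging design = ((6−2)/6)² = 0.444
te_Regulatory filing = (7 + 4·12 + 23)/6 = 78/6 = 13; σ²_Regulatory filing = ((23−7)/6)² = 7.111

Forward pass:
ES_Concept design = 0; EF_Concept design = 4
ES_Prototype build = 0; EF_Prototype build = 8
ES_User testing = max(EF_Concept design=4, EF_Prototype build=8) = 8; EF_User testing = 8+8 = 16
ES_Tooling = 8; EF_Tooling = 8+5 = 13
ES_Supplier sourcing = 4; EF_Supplier sourcing = 4+5 = 9
ES_Pilot run = 4; EF_Pilot run = 4+6 = 10
ES_QA = max(EF_Tooling=13, EF_Supplier sourcing=9) = 13; EF_QA = 13+9 = 22
ES_Packaging design = 16; EF_Packaging design = 16+4 = 20
ES_Regulatory filing = max(EF_Concept design=4, EF_Pilot run=10, EF_QA=22, EF_Packaging design=20) = 22; EF_Regulatory filing = 22+13 = 35
Expected project duration μ = 35 days. Critical path: Prototype build → Tooling → QA → Regulatory filing.

Variance along critical path = 0.444 + 4.000 + 2.778 + 7.111 = 14.333; σ = 3.786 days.
D = μ + z·σ = 35 + 2.326·3.786 = 43.8 days

43.8 days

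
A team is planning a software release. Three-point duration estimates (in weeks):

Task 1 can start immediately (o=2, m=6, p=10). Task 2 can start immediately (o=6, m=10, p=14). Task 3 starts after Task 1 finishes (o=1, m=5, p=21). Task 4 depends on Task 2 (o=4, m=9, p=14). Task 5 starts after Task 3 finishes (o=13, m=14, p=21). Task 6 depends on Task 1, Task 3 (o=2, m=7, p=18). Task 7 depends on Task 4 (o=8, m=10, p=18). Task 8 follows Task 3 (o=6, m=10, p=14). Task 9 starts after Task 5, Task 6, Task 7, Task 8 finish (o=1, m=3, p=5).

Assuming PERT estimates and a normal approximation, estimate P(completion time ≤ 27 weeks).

te_Task 1 = (2 + 4·6 + 10)/6 = 36/6 = 6; σ²_Task 1 = ((10−2)/6)² = 1.778
te_Task 2 = (6 + 4·10 + 14)/6 = 60/6 = 10; σ²_Task 2 = ((14−6)/6)² = 1.778
te_Task 3 = (1 + 4·5 + 21)/6 = 42/6 = 7; σ²_Task 3 = ((21−1)/6)² = 11.111
te_Task 4 = (4 + 4·9 + 14)/6 = 54/6 = 9; σ²_Task 4 = ((14−4)/6)² = 2.778
te_Task 5 = (13 + 4·14 + 21)/6 = 90/6 = 15; σ²_Task 5 = ((21−13)/6)² = 1.778
te_Task 6 = (2 + 4·7 + 18)/6 = 48/6 = 8; σ²_Task 6 = ((18−2)/6)² = 7.111
te_Task 7 = (8 + 4·10 + 18)/6 = 66/6 = 11; σ²_Task 7 = ((18−8)/6)² = 2.778
te_Task 8 = (6 + 4·10 + 14)/6 = 60/6 = 10; σ²_Task 8 = ((14−6)/6)² = 1.778
te_Task 9 = (1 + 4·3 + 5)/6 = 18/6 = 3; σ²_Task 9 = ((5−1)/6)² = 0.444

Forward pass:
ES_Task 1 = 0; EF_Task 1 = 6
ES_Task 2 = 0; EF_Task 2 = 10
ES_Task 3 = 6; EF_Task 3 = 6+7 = 13
ES_Task 4 = 10; EF_Task 4 = 10+9 = 19
ES_Task 5 = 13; EF_Task 5 = 13+15 = 28
ES_Task 6 = max(EF_Task 1=6, EF_Task 3=13) = 13; EF_Task 6 = 13+8 = 21
ES_Task 7 = 19; EF_Task 7 = 19+11 = 30
ES_Task 8 = 13; EF_Task 8 = 13+10 = 23
ES_Task 9 = max(EF_Task 5=28, EF_Task 6=21, EF_Task 7=30, EF_Task 8=23) = 30; EF_Task 9 = 30+3 = 33
Expected project duration μ = 33 weeks. Critical path: Task 2 → Task 4 → Task 7 → Task 9.

Variance along critical path = 1.778 + 2.778 + 2.778 + 0.444 = 7.778; σ = √7.778 = 2.789 weeks.
Z = (27 − 33) / 2.789 = -2.151
P(T ≤ 27) = Φ(-2.151) ≈ 0.016

0.016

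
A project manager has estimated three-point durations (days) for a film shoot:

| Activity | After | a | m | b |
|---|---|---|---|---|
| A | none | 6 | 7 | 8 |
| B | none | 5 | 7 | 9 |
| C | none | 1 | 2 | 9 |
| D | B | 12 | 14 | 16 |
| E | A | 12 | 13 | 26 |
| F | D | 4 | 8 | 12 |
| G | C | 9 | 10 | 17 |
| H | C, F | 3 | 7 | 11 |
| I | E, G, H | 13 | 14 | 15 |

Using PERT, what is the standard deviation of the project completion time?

te_A = (6 + 4·7 + 8)/6 = 42/6 = 7; σ²_A = ((8−6)/6)² = 0.111
te_B = (5 + 4·7 + 9)/6 = 42/6 = 7; σ²_B = ((9−5)/6)² = 0.444
te_C = (1 + 4·2 + 9)/6 = 18/6 = 3; σ²_C = ((9−1)/6)² = 1.778
te_D = (12 + 4·14 + 16)/6 = 84/6 = 14; σ²_D = ((16−12)/6)² = 0.444
te_E = (12 + 4·13 + 26)/6 = 90/6 = 15; σ²_E = ((26−12)/6)² = 5.444
te_F = (4 + 4·8 + 12)/6 = 48/6 = 8; σ²_F = ((12−4)/6)² = 1.778
te_G = (9 + 4·10 + 17)/6 = 66/6 = 11; σ²_G = ((17−9)/6)² = 1.778
te_H = (3 + 4·7 + 11)/6 = 42/6 = 7; σ²_H = ((11−3)/6)² = 1.778
te_I = (13 + 4·14 + 15)/6 = 84/6 = 14; σ²_I = ((15−13)/6)² = 0.111

Forward pass:
ES_A = 0; EF_A = 7
ES_B = 0; EF_B = 7
ES_C = 0; EF_C = 3
ES_D = 7; EF_D = 7+14 = 21
ES_E = 7; EF_E = 7+15 = 22
ES_F = 21; EF_F = 21+8 = 29
ES_G = 3; EF_G = 3+11 = 14
ES_H = max(EF_C=3, EF_F=29) = 29; EF_H = 29+7 = 36
ES_I = max(EF_E=22, EF_G=14, EF_H=36) = 36; EF_I = 36+14 = 50
Expected project duration μ = 50 days. Critical path: B → D → F → H → I.

Variance along critical path = 0.444 + 0.444 + 1.778 + 1.778 + 0.111 = 4.556
σ = √4.556 = 2.134 days

2.13 days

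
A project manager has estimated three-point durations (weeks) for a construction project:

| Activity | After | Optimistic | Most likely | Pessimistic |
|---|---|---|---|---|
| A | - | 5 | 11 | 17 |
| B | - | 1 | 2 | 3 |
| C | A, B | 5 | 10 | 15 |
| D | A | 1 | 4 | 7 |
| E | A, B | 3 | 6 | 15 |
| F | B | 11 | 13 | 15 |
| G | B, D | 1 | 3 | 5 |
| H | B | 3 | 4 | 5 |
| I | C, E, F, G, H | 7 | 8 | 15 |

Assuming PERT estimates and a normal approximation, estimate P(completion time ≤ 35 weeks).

0.956

te_A = (5 + 4·11 + 17)/6 = 66/6 = 11; σ²_A = ((17−5)/6)² = 4.000
te_B = (1 + 4·2 + 3)/6 = 12/6 = 2; σ²_B = ((3−1)/6)² = 0.111
te_C = (5 + 4·10 + 15)/6 = 60/6 = 10; σ²_C = ((15−5)/6)² = 2.778
te_D = (1 + 4·4 + 7)/6 = 24/6 = 4; σ²_D = ((7−1)/6)² = 1.000
te_E = (3 + 4·6 + 15)/6 = 42/6 = 7; σ²_E = ((15−3)/6)² = 4.000
te_F = (11 + 4·13 + 15)/6 = 78/6 = 13; σ²_F = ((15−11)/6)² = 0.444
te_G = (1 + 4·3 + 5)/6 = 18/6 = 3; σ²_G = ((5−1)/6)² = 0.444
te_H = (3 + 4·4 + 5)/6 = 24/6 = 4; σ²_H = ((5−3)/6)² = 0.111
te_I = (7 + 4·8 + 15)/6 = 54/6 = 9; σ²_I = ((15−7)/6)² = 1.778

Forward pass:
ES_A = 0; EF_A = 11
ES_B = 0; EF_B = 2
ES_C = max(EF_A=11, EF_B=2) = 11; EF_C = 11+10 = 21
ES_D = 11; EF_D = 11+4 = 15
ES_E = max(EF_A=11, EF_B=2) = 11; EF_E = 11+7 = 18
ES_F = 2; EF_F = 2+13 = 15
ES_G = max(EF_B=2, EF_D=15) = 15; EF_G = 15+3 = 18
ES_H = 2; EF_H = 2+4 = 6
ES_I = max(EF_C=21, EF_E=18, EF_F=15, EF_G=18, EF_H=6) = 21; EF_I = 21+9 = 30
Expected project duration μ = 30 weeks. Critical path: A → C → I.

Variance along critical path = 4.000 + 2.778 + 1.778 = 8.556; σ = √8.556 = 2.925 weeks.
Z = (35 − 30) / 2.925 = 1.709
P(T ≤ 35) = Φ(1.709) ≈ 0.956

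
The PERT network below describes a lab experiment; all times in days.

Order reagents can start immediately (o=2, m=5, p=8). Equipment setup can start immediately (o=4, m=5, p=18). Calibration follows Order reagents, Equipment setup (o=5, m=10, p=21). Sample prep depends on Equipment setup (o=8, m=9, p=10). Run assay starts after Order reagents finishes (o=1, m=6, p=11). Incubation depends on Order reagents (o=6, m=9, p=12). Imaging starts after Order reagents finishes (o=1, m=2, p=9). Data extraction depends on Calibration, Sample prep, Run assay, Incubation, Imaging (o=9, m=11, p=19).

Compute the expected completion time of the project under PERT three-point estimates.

te_Order reagents = (2 + 4·5 + 8)/6 = 30/6 = 5
te_Equipment setup = (4 + 4·5 + 18)/6 = 42/6 = 7
te_Calibration = (5 + 4·10 + 21)/6 = 66/6 = 11
te_Sample prep = (8 + 4·9 + 10)/6 = 54/6 = 9
te_Run assay = (1 + 4·6 + 11)/6 = 36/6 = 6
te_Incubation = (6 + 4·9 + 12)/6 = 54/6 = 9
te_Imaging = (1 + 4·2 + 9)/6 = 18/6 = 3
te_Data extraction = (9 + 4·11 + 19)/6 = 72/6 = 12

Forward pass:
ES_Order reagents = 0; EF_Order reagents = 5
ES_Equipment setup = 0; EF_Equipment setup = 7
ES_Calibration = max(EF_Order reagents=5, EF_Equipment setup=7) = 7; EF_Calibration = 7+11 = 18
ES_Sample prep = 7; EF_Sample prep = 7+9 = 16
ES_Run assay = 5; EF_Run assay = 5+6 = 11
ES_Incubation = 5; EF_Incubation = 5+9 = 14
ES_Imaging = 5; EF_Imaging = 5+3 = 8
ES_Data extraction = max(EF_Calibration=18, EF_Sample prep=16, EF_Run assay=11, EF_Incubation=14, EF_Imaging=8) = 18; EF_Data extraction = 18+12 = 30
Expected project duration μ = 30 days. Critical path: Equipment setup → Calibration → Data extraction.

30 days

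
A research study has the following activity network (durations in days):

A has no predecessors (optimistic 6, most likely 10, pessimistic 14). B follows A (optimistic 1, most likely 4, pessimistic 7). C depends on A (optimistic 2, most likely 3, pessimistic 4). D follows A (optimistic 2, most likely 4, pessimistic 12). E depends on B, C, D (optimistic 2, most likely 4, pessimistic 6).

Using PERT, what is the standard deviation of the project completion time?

te_A = (6 + 4·10 + 14)/6 = 60/6 = 10; σ²_A = ((14−6)/6)² = 1.778
te_B = (1 + 4·4 + 7)/6 = 24/6 = 4; σ²_B = ((7−1)/6)² = 1.000
te_C = (2 + 4·3 + 4)/6 = 18/6 = 3; σ²_C = ((4−2)/6)² = 0.111
te_D = (2 + 4·4 + 12)/6 = 30/6 = 5; σ²_D = ((12−2)/6)² = 2.778
te_E = (2 + 4·4 + 6)/6 = 24/6 = 4; σ²_E = ((6−2)/6)² = 0.444

Forward pass:
ES_A = 0; EF_A = 10
ES_B = 10; EF_B = 10+4 = 14
ES_C = 10; EF_C = 10+3 = 13
ES_D = 10; EF_D = 10+5 = 15
ES_E = max(EF_B=14, EF_C=13, EF_D=15) = 15; EF_E = 15+4 = 19
Expected project duration μ = 19 days. Critical path: A → D → E.

Variance along critical path = 1.778 + 2.778 + 0.444 = 5.000
σ = √5.000 = 2.236 days

2.24 days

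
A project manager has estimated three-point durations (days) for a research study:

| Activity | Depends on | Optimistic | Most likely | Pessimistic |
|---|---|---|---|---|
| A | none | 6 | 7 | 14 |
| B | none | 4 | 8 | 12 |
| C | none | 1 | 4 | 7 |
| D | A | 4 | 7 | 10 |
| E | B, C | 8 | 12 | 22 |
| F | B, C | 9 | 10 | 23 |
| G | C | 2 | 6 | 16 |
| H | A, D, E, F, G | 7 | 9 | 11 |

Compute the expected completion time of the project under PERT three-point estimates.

30 days

te_A = (6 + 4·7 + 14)/6 = 48/6 = 8
te_B = (4 + 4·8 + 12)/6 = 48/6 = 8
te_C = (1 + 4·4 + 7)/6 = 24/6 = 4
te_D = (4 + 4·7 + 10)/6 = 42/6 = 7
te_E = (8 + 4·12 + 22)/6 = 78/6 = 13
te_F = (9 + 4·10 + 23)/6 = 72/6 = 12
te_G = (2 + 4·6 + 16)/6 = 42/6 = 7
te_H = (7 + 4·9 + 11)/6 = 54/6 = 9

Forward pass:
ES_A = 0; EF_A = 8
ES_B = 0; EF_B = 8
ES_C = 0; EF_C = 4
ES_D = 8; EF_D = 8+7 = 15
ES_E = max(EF_B=8, EF_C=4) = 8; EF_E = 8+13 = 21
ES_F = max(EF_B=8, EF_C=4) = 8; EF_F = 8+12 = 20
ES_G = 4; EF_G = 4+7 = 11
ES_H = max(EF_A=8, EF_D=15, EF_E=21, EF_F=20, EF_G=11) = 21; EF_H = 21+9 = 30
Expected project duration μ = 30 days. Critical path: B → E → H.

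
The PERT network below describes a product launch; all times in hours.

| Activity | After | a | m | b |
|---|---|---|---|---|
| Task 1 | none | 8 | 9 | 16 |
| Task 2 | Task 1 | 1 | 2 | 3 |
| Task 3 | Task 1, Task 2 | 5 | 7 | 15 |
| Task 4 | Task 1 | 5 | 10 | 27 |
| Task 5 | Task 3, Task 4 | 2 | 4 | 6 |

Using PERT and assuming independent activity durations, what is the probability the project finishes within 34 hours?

te_Task 1 = (8 + 4·9 + 16)/6 = 60/6 = 10; σ²_Task 1 = ((16−8)/6)² = 1.778
te_Task 2 = (1 + 4·2 + 3)/6 = 12/6 = 2; σ²_Task 2 = ((3−1)/6)² = 0.111
te_Task 3 = (5 + 4·7 + 15)/6 = 48/6 = 8; σ²_Task 3 = ((15−5)/6)² = 2.778
te_Task 4 = (5 + 4·10 + 27)/6 = 72/6 = 12; σ²_Task 4 = ((27−5)/6)² = 13.444
te_Task 5 = (2 + 4·4 + 6)/6 = 24/6 = 4; σ²_Task 5 = ((6−2)/6)² = 0.444

Forward pass:
ES_Task 1 = 0; EF_Task 1 = 10
ES_Task 2 = 10; EF_Task 2 = 10+2 = 12
ES_Task 3 = max(EF_Task 1=10, EF_Task 2=12) = 12; EF_Task 3 = 12+8 = 20
ES_Task 4 = 10; EF_Task 4 = 10+12 = 22
ES_Task 5 = max(EF_Task 3=20, EF_Task 4=22) = 22; EF_Task 5 = 22+4 = 26
Expected project duration μ = 26 hours. Critical path: Task 1 → Task 4 → Task 5.

Variance along critical path = 1.778 + 13.444 + 0.444 = 15.667; σ = √15.667 = 3.958 hours.
Z = (34 − 26) / 3.958 = 2.021
P(T ≤ 34) = Φ(2.021) ≈ 0.978

0.978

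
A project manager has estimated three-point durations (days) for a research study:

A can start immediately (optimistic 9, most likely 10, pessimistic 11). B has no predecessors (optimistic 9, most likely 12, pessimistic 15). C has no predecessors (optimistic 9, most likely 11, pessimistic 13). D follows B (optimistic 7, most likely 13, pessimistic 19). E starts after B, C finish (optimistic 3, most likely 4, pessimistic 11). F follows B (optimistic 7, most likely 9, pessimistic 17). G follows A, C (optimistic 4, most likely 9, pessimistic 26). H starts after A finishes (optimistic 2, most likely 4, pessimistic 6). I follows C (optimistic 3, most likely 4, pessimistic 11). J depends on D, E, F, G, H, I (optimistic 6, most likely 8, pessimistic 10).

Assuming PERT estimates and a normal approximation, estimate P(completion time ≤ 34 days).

0.666

te_A = (9 + 4·10 + 11)/6 = 60/6 = 10; σ²_A = ((11−9)/6)² = 0.111
te_B = (9 + 4·12 + 15)/6 = 72/6 = 12; σ²_B = ((15−9)/6)² = 1.000
te_C = (9 + 4·11 + 13)/6 = 66/6 = 11; σ²_C = ((13−9)/6)² = 0.444
te_D = (7 + 4·13 + 19)/6 = 78/6 = 13; σ²_D = ((19−7)/6)² = 4.000
te_E = (3 + 4·4 + 11)/6 = 30/6 = 5; σ²_E = ((11−3)/6)² = 1.778
te_F = (7 + 4·9 + 17)/6 = 60/6 = 10; σ²_F = ((17−7)/6)² = 2.778
te_G = (4 + 4·9 + 26)/6 = 66/6 = 11; σ²_G = ((26−4)/6)² = 13.444
te_H = (2 + 4·4 + 6)/6 = 24/6 = 4; σ²_H = ((6−2)/6)² = 0.444
te_I = (3 + 4·4 + 11)/6 = 30/6 = 5; σ²_I = ((11−3)/6)² = 1.778
te_J = (6 + 4·8 + 10)/6 = 48/6 = 8; σ²_J = ((10−6)/6)² = 0.444

Forward pass:
ES_A = 0; EF_A = 10
ES_B = 0; EF_B = 12
ES_C = 0; EF_C = 11
ES_D = 12; EF_D = 12+13 = 25
ES_E = max(EF_B=12, EF_C=11) = 12; EF_E = 12+5 = 17
ES_F = 12; EF_F = 12+10 = 22
ES_G = max(EF_A=10, EF_C=11) = 11; EF_G = 11+11 = 22
ES_H = 10; EF_H = 10+4 = 14
ES_I = 11; EF_I = 11+5 = 16
ES_J = max(EF_D=25, EF_E=17, EF_F=22, EF_G=22, EF_H=14, EF_I=16) = 25; EF_J = 25+8 = 33
Expected project duration μ = 33 days. Critical path: B → D → J.

Variance along critical path = 1.000 + 4.000 + 0.444 = 5.444; σ = √5.444 = 2.333 days.
Z = (34 − 33) / 2.333 = 0.429
P(T ≤ 34) = Φ(0.429) ≈ 0.666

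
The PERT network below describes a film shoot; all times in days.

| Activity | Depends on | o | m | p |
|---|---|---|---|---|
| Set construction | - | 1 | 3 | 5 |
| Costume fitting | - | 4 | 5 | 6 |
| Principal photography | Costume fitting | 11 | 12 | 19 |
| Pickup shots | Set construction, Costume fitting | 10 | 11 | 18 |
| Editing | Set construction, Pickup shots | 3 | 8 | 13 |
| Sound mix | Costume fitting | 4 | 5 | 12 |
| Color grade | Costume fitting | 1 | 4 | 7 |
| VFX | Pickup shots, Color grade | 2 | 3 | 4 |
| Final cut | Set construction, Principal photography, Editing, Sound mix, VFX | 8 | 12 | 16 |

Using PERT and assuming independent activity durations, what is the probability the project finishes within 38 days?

0.653

te_Set construction = (1 + 4·3 + 5)/6 = 18/6 = 3; σ²_Set construction = ((5−1)/6)² = 0.444
te_Costume fitting = (4 + 4·5 + 6)/6 = 30/6 = 5; σ²_Costume fitting = ((6−4)/6)² = 0.111
te_Principal photography = (11 + 4·12 + 19)/6 = 78/6 = 13; σ²_Principal photography = ((19−11)/6)² = 1.778
te_Pickup shots = (10 + 4·11 + 18)/6 = 72/6 = 12; σ²_Pickup shots = ((18−10)/6)² = 1.778
te_Editing = (3 + 4·8 + 13)/6 = 48/6 = 8; σ²_Editing = ((13−3)/6)² = 2.778
te_Sound mix = (4 + 4·5 + 12)/6 = 36/6 = 6; σ²_Sound mix = ((12−4)/6)² = 1.778
te_Color grade = (1 + 4·4 + 7)/6 = 24/6 = 4; σ²_Color grade = ((7−1)/6)² = 1.000
te_VFX = (2 + 4·3 + 4)/6 = 18/6 = 3; σ²_VFX = ((4−2)/6)² = 0.111
te_Final cut = (8 + 4·12 + 16)/6 = 72/6 = 12; σ²_Final cut = ((16−8)/6)² = 1.778

Forward pass:
ES_Set construction = 0; EF_Set construction = 3
ES_Costume fitting = 0; EF_Costume fitting = 5
ES_Principal photography = 5; EF_Principal photography = 5+13 = 18
ES_Pickup shots = max(EF_Set construction=3, EF_Costume fitting=5) = 5; EF_Pickup shots = 5+12 = 17
ES_Editing = max(EF_Set construction=3, EF_Pickup shots=17) = 17; EF_Editing = 17+8 = 25
ES_Sound mix = 5; EF_Sound mix = 5+6 = 11
ES_Color grade = 5; EF_Color grade = 5+4 = 9
ES_VFX = max(EF_Pickup shots=17, EF_Color grade=9) = 17; EF_VFX = 17+3 = 20
ES_Final cut = max(EF_Set construction=3, EF_Principal photography=18, EF_Editing=25, EF_Sound mix=11, EF_VFX=20) = 25; EF_Final cut = 25+12 = 37
Expected project duration μ = 37 days. Critical path: Costume fitting → Pickup shots → Editing → Final cut.

Variance along critical path = 0.111 + 1.778 + 2.778 + 1.778 = 6.444; σ = √6.444 = 2.539 days.
Z = (38 − 37) / 2.539 = 0.394
P(T ≤ 38) = Φ(0.394) ≈ 0.653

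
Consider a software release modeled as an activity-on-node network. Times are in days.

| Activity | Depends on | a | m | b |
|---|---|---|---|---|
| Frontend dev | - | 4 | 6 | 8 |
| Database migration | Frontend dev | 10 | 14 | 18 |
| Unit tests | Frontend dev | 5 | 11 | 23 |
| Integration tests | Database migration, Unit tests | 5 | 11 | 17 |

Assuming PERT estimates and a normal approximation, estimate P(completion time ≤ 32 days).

te_Frontend dev = (4 + 4·6 + 8)/6 = 36/6 = 6; σ²_Frontend dev = ((8−4)/6)² = 0.444
te_Database migration = (10 + 4·14 + 18)/6 = 84/6 = 14; σ²_Database migration = ((18−10)/6)² = 1.778
te_Unit tests = (5 + 4·11 + 23)/6 = 72/6 = 12; σ²_Unit tests = ((23−5)/6)² = 9.000
te_Integration tests = (5 + 4·11 + 17)/6 = 66/6 = 11; σ²_Integration tests = ((17−5)/6)² = 4.000

Forward pass:
ES_Frontend dev = 0; EF_Frontend dev = 6
ES_Database migration = 6; EF_Database migration = 6+14 = 20
ES_Unit tests = 6; EF_Unit tests = 6+12 = 18
ES_Integration tests = max(EF_Database migration=20, EF_Unit tests=18) = 20; EF_Integration tests = 20+11 = 31
Expected project duration μ = 31 days. Critical path: Frontend dev → Database migration → Integration tests.

Variance along critical path = 0.444 + 1.778 + 4.000 = 6.222; σ = √6.222 = 2.494 days.
Z = (32 − 31) / 2.494 = 0.401
P(T ≤ 32) = Φ(0.401) ≈ 0.656

0.656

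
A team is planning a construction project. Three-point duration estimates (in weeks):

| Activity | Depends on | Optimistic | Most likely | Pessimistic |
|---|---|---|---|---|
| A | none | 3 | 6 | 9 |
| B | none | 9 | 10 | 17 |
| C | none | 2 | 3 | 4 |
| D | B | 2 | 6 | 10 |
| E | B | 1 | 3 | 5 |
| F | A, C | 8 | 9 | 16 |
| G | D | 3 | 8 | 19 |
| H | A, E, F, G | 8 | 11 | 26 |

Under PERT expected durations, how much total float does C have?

13 weeks

te_A = (3 + 4·6 + 9)/6 = 36/6 = 6
te_B = (9 + 4·10 + 17)/6 = 66/6 = 11
te_C = (2 + 4·3 + 4)/6 = 18/6 = 3
te_D = (2 + 4·6 + 10)/6 = 36/6 = 6
te_E = (1 + 4·3 + 5)/6 = 18/6 = 3
te_F = (8 + 4·9 + 16)/6 = 60/6 = 10
te_G = (3 + 4·8 + 19)/6 = 54/6 = 9
te_H = (8 + 4·11 + 26)/6 = 78/6 = 13

Forward pass:
ES_A = 0; EF_A = 6
ES_B = 0; EF_B = 11
ES_C = 0; EF_C = 3
ES_D = 11; EF_D = 11+6 = 17
ES_E = 11; EF_E = 11+3 = 14
ES_F = max(EF_A=6, EF_C=3) = 6; EF_F = 6+10 = 16
ES_G = 17; EF_G = 17+9 = 26
ES_H = max(EF_A=6, EF_E=14, EF_F=16, EF_G=26) = 26; EF_H = 26+13 = 39
Expected project duration μ = 39 weeks. Critical path: B → D → G → H.

Backward pass:
LF_H = 39; LS_H = 39−13 = 26
LF_G = LS_H = 26; LS_G = 26−9 = 17
LF_F = LS_H = 26; LS_F = 26−10 = 16
LF_E = LS_H = 26; LS_E = 26−3 = 23
LF_D = LS_G = 17; LS_D = 17−6 = 11
LF_C = LS_F = 16; LS_C = 16−3 = 13
LF_B = min(LS_D=11, LS_E=23) = 11; LS_B = 11−11 = 0
LF_A = min(LS_F=16, LS_H=26) = 16; LS_A = 16−6 = 10
Slack_C = LS_C − ES_C = 13 − 0 = 13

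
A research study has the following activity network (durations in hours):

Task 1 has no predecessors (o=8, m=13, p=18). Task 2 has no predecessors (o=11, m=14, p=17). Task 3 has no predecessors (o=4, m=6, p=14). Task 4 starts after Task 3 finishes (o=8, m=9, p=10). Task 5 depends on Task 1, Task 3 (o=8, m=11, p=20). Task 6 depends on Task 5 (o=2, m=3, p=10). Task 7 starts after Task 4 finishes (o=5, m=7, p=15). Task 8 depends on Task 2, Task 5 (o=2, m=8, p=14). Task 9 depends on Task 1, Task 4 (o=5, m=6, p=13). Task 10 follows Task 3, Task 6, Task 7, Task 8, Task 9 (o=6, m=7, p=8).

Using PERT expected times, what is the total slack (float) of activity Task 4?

9 hours

te_Task 1 = (8 + 4·13 + 18)/6 = 78/6 = 13
te_Task 2 = (11 + 4·14 + 17)/6 = 84/6 = 14
te_Task 3 = (4 + 4·6 + 14)/6 = 42/6 = 7
te_Task 4 = (8 + 4·9 + 10)/6 = 54/6 = 9
te_Task 5 = (8 + 4·11 + 20)/6 = 72/6 = 12
te_Task 6 = (2 + 4·3 + 10)/6 = 24/6 = 4
te_Task 7 = (5 + 4·7 + 15)/6 = 48/6 = 8
te_Task 8 = (2 + 4·8 + 14)/6 = 48/6 = 8
te_Task 9 = (5 + 4·6 + 13)/6 = 42/6 = 7
te_Task 10 = (6 + 4·7 + 8)/6 = 42/6 = 7

Forward pass:
ES_Task 1 = 0; EF_Task 1 = 13
ES_Task 2 = 0; EF_Task 2 = 14
ES_Task 3 = 0; EF_Task 3 = 7
ES_Task 4 = 7; EF_Task 4 = 7+9 = 16
ES_Task 5 = max(EF_Task 1=13, EF_Task 3=7) = 13; EF_Task 5 = 13+12 = 25
ES_Task 6 = 25; EF_Task 6 = 25+4 = 29
ES_Task 7 = 16; EF_Task 7 = 16+8 = 24
ES_Task 8 = max(EF_Task 2=14, EF_Task 5=25) = 25; EF_Task 8 = 25+8 = 33
ES_Task 9 = max(EF_Task 1=13, EF_Task 4=16) = 16; EF_Task 9 = 16+7 = 23
ES_Task 10 = max(EF_Task 3=7, EF_Task 6=29, EF_Task 7=24, EF_Task 8=33, EF_Task 9=23) = 33; EF_Task 10 = 33+7 = 40
Expected project duration μ = 40 hours. Critical path: Task 1 → Task 5 → Task 8 → Task 10.

Backward pass:
LF_Task 10 = 40; LS_Task 10 = 40−7 = 33
LF_Task 9 = LS_Task 10 = 33; LS_Task 9 = 33−7 = 26
LF_Task 8 = LS_Task 10 = 33; LS_Task 8 = 33−8 = 25
LF_Task 7 = LS_Task 10 = 33; LS_Task 7 = 33−8 = 25
LF_Task 6 = LS_Task 10 = 33; LS_Task 6 = 33−4 = 29
LF_Task 5 = min(LS_Task 6=29, LS_Task 8=25) = 25; LS_Task 5 = 25−12 = 13
LF_Task 4 = min(LS_Task 7=25, LS_Task 9=26) = 25; LS_Task 4 = 25−9 = 16
LF_Task 3 = min(LS_Task 4=16, LS_Task 5=13, LS_Task 10=33) = 13; LS_Task 3 = 13−7 = 6
LF_Task 2 = LS_Task 8 = 25; LS_Task 2 = 25−14 = 11
LF_Task 1 = min(LS_Task 5=13, LS_Task 9=26) = 13; LS_Task 1 = 13−13 = 0
Slack_Task 4 = LS_Task 4 − ES_Task 4 = 16 − 7 = 9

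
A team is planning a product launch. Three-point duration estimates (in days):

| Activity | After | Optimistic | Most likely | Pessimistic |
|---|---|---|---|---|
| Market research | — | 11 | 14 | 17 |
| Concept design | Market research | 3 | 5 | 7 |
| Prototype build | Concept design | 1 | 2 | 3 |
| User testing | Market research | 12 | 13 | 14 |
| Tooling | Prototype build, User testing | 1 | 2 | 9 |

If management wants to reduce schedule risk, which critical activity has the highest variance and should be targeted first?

te_Market research = (11 + 4·14 + 17)/6 = 84/6 = 14; σ²_Market research = ((17−11)/6)² = 1.000
te_Concept design = (3 + 4·5 + 7)/6 = 30/6 = 5; σ²_Concept design = ((7−3)/6)² = 0.444
te_Prototype build = (1 + 4·2 + 3)/6 = 12/6 = 2; σ²_Prototype build = ((3−1)/6)² = 0.111
te_User testing = (12 + 4·13 + 14)/6 = 78/6 = 13; σ²_User testing = ((14−12)/6)² = 0.111
te_Tooling = (1 + 4·2 + 9)/6 = 18/6 = 3; σ²_Tooling = ((9−1)/6)² = 1.778

Forward pass:
ES_Market research = 0; EF_Market research = 14
ES_Concept design = 14; EF_Concept design = 14+5 = 19
ES_Prototype build = 19; EF_Prototype build = 19+2 = 21
ES_User testing = 14; EF_User testing = 14+13 = 27
ES_Tooling = max(EF_Prototype build=21, EF_User testing=27) = 27; EF_Tooling = 27+3 = 30
Expected project duration μ = 30 days. Critical path: Market research → User testing → Tooling.

Variances on critical path: σ²_Market research=1.000, σ²_User testing=0.111, σ²_Tooling=1.778.
Largest is σ²_Tooling = 1.778.

Tooling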